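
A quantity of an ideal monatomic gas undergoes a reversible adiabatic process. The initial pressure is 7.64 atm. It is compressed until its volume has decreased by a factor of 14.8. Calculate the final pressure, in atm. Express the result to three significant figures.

Since PV^γ is constant along a reversible adiabat, P₂ = P₁ (V₁/V₂)^γ.
For a monatomic ideal gas γ = 5/3.
P₂ = 7.64 × 14.8^(5/3) = 681.6 atm.

P₂ ≈ 682 atm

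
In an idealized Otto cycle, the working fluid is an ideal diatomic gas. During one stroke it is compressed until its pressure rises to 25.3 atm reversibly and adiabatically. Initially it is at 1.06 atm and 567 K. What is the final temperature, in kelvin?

T₂ ≈ 1400 K

Along an adiabat T P^((1−γ)/γ) is constant, so T₂ = T₁ (P₂/P₁)^((γ−1)/γ).
For a diatomic ideal gas γ = 7/5, so (γ−1)/γ = 2/7.
T₂ = 567 × (25.3/1.06)^(2/7) = 1404 K.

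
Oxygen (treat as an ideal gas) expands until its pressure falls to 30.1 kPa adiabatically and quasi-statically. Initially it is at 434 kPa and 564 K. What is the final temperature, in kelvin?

T₂ ≈ 263 K

Along an adiabat T P^((1−γ)/γ) is constant, so T₂ = T₁ (P₂/P₁)^((γ−1)/γ).
For a diatomic ideal gas γ = 7/5, so (γ−1)/γ = 2/7.
T₂ = 564 × (30.1/434)^(2/7) = 263.1 K.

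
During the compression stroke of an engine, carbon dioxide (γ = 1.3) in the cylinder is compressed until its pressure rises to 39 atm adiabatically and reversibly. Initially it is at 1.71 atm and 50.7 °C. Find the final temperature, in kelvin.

Adiabatic: T₂/T₁ = (P₂/P₁)^((γ−1)/γ).
T₁ = 50.7 °C = 323.8 K.
T₂ = 323.8 × (39/1.71)^(0.231) = 666.4 K.

T₂ ≈ 666 K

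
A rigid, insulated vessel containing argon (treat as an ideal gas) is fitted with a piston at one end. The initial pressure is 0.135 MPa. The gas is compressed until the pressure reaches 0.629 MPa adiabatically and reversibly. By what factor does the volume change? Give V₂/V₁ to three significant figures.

V₂/V₁ ≈ 0.397

From PV^γ = const, V₂/V₁ = (P₁/P₂)^(1/γ).
For a monatomic ideal gas γ = 5/3.
V₂/V₁ = (0.135/0.629)^(3/5) = 0.3972.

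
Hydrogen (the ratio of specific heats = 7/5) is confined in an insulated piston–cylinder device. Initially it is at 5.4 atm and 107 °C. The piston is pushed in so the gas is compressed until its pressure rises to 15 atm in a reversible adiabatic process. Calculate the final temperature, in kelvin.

T₂ ≈ 509 K

Along an adiabat T P^((1−γ)/γ) is constant, so T₂ = T₁ (P₂/P₁)^((γ−1)/γ).
T₁ = 107 °C = 380.1 K.
T₂ = 380.1 × (15/5.4)^(2/7) = 509 K.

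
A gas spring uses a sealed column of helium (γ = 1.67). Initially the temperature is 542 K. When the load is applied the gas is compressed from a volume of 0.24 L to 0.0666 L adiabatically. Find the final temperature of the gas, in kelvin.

T₂ ≈ 1280 K

Adiabatic: T₁V₁^(γ−1) = T₂V₂^(γ−1) ⇒ T₂ = T₁ (V₁/V₂)^(γ−1).
T₂ = 542 × (0.24/0.0666)^(0.67) = 1279 K.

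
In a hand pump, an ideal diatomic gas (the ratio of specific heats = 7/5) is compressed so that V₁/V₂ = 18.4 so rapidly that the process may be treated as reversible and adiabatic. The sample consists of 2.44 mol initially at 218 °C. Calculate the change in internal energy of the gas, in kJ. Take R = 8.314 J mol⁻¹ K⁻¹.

ΔU ≈ 54.9 kJ

Adiabatic: T₁V₁^(γ−1) = T₂V₂^(γ−1) ⇒ T₂ = T₁ (V₁/V₂)^(γ−1).
T₁ = 218 °C = 491.1 K.
T₂ = 491.1 × 18.4^(2/5) = 1574 K.
Q = 0, so ΔU = W_on_gas = nCᵥΔT with Cᵥ = R/(γ−1) = 20.79 J/(mol·K).
ΔU = 2.44 × 20.79 × (1574 − 491.1) = 54940 J.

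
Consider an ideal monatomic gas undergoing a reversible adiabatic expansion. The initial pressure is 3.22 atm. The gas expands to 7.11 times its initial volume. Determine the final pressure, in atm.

Since PV^γ is constant along a reversible adiabat, P₂ = P₁ (V₁/V₂)^γ.
For a monatomic ideal gas γ = 5/3.
P₂ = 3.22 × (1/7.11)^(5/3) = 0.1225 atm.

P₂ ≈ 0.122 atm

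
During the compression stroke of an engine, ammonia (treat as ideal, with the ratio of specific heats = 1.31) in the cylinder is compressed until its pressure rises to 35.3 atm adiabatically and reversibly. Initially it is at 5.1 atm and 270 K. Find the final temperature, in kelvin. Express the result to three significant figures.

Adiabatic: T₂/T₁ = (P₂/P₁)^((γ−1)/γ).
T₂ = 270 × (35.3/5.1)^(0.237) = 426.8 K.

T₂ ≈ 427 K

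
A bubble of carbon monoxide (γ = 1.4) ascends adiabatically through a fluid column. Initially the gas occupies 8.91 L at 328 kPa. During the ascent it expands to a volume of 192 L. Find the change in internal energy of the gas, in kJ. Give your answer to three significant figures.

ΔU ≈ -5.17 kJ

P₂ = P₁(V₁/V₂)^γ = 328×(8.91/192)^(1.4) = 4.457 kPa.
For a reversible adiabat, W_by_gas = (P₁V₁ − P₂V₂)/(γ−1).
W_by = (328000×0.00891 − 4457×0.192) / (0.4) = 5167 J.
Q = 0 ⇒ ΔU = −W_by = -5167 J.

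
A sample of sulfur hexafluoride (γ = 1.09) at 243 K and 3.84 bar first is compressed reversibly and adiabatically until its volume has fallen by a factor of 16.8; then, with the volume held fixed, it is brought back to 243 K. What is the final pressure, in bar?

P₃ ≈ 64.5 bar

Adiabatic step (PV^γ = const): P₂ = 3.84×16.8^(1.09) = 83.16 bar; T₂ = 243×16.8^(0.09) = 313.2 K.
Isochoric: P₃ = P₂(T₃/T₂) = 83.16 × (243/313.2) = 64.51 bar.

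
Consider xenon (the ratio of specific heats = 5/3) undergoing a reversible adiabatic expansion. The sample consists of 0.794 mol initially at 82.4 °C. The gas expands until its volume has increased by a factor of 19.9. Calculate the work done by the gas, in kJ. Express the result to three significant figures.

W ≈ 3.04 kJ

For a reversible adiabat TV^(γ−1) is constant, so T₂ = T₁ (V₁/V₂)^(γ−1).
T₁ = 82.4 °C = 355.5 K.
T₂ = 355.5 × (1/19.9)^(2/3) = 48.42 K.
Q = 0, so ΔU = W_on_gas = nCᵥΔT with Cᵥ = R/(γ−1) = 12.47 J/(mol·K).
ΔU = 0.794 × 12.47 × (48.42 − 355.5) = -3041 J.
Work done by the gas = −ΔU = 3041 J.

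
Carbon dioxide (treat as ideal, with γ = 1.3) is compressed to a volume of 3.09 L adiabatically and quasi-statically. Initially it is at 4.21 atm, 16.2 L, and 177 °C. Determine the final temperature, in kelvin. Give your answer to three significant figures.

Adiabatic: T₁V₁^(γ−1) = T₂V₂^(γ−1) ⇒ T₂ = T₁ (V₁/V₂)^(γ−1).
T₁ = 177 °C = 450.1 K.
T₂ = 450.1 × (16.2/3.09)^(0.3) = 740 K.

T₂ ≈ 740 K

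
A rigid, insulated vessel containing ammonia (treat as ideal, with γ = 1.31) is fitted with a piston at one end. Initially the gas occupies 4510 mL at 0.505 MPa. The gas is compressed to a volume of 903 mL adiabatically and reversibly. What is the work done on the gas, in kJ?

P₂ = P₁(V₁/V₂)^γ = 0.505×(4510/903)^(1.31) = 4.153 MPa.
For a reversible adiabat, W_by_gas = (P₁V₁ − P₂V₂)/(γ−1).
W_by = (505000×0.00451 − 4.153×10^6×0.000903) / (0.31) = -4749 J.
W_on_gas = −W_by = 4749 J.

W ≈ 4.75 kJ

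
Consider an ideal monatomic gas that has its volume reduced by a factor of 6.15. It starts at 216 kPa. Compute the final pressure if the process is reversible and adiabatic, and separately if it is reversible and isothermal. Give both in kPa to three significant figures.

adiabatic: 4460 kPa; isothermal: 1330 kPa

For a monatomic ideal gas γ = 5/3.
Isothermal: P₂ = P₁(V₁/V₂) = 216×6.15 = 1328 kPa.
Adiabatic: P₂ = P₁(V₁/V₂)^γ = 216×6.15^(5/3) = 4459 kPa.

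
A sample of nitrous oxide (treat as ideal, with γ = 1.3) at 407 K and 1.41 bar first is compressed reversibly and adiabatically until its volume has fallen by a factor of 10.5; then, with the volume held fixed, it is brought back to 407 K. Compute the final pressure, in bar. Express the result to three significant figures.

P₃ ≈ 14.8 bar

Adiabatic step (PV^γ = const): P₂ = 1.41×10.5^(1.3) = 29.98 bar; T₂ = 407×10.5^(0.3) = 824 K.
Isochoric: P₃ = P₂(T₃/T₂) = 29.98 × (407/824) = 14.8 bar.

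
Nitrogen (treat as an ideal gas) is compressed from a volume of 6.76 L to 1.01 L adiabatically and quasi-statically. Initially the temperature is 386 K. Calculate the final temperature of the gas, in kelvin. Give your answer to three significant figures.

For a reversible adiabat TV^(γ−1) is constant, so T₂ = T₁ (V₁/V₂)^(γ−1).
For a diatomic ideal gas γ = 7/5, so γ−1 = 2/5.
T₂ = 386 × (6.76/1.01)^(2/5) = 825.7 K.

T₂ ≈ 826 K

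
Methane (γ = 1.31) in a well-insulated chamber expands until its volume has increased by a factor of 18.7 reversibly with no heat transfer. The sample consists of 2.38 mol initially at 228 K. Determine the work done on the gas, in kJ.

Adiabatic: T₁V₁^(γ−1) = T₂V₂^(γ−1) ⇒ T₂ = T₁ (V₁/V₂)^(γ−1).
T₂ = 228 × (1/18.7)^(0.31) = 91.97 K.
Q = 0, so ΔU = W_on_gas = nCᵥΔT with Cᵥ = R/(γ−1) = 26.82 J/(mol·K).
ΔU = 2.38 × 26.82 × (91.97 − 228) = -8683 J.

W ≈ -8.68 kJ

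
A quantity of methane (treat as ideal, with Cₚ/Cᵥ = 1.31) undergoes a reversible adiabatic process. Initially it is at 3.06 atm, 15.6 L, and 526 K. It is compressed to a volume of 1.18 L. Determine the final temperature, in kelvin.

T₂ ≈ 1170 K

Adiabatic: T₁V₁^(γ−1) = T₂V₂^(γ−1) ⇒ T₂ = T₁ (V₁/V₂)^(γ−1).
T₂ = 526 × (15.6/1.18)^(0.31) = 1171 K.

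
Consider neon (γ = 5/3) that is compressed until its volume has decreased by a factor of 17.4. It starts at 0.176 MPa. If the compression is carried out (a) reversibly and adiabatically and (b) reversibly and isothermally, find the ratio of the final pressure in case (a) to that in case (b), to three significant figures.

P_adiabatic / P_isothermal ≈ 6.71

Isothermal: P_b = P₁(V₁/V₂) = 0.176×17.4.
Adiabatic: P_a = P₁(V₁/V₂)^γ = 0.176×17.4^(5/3).
P_a/P_b = (V₁/V₂)^(γ−1) = 17.4^(2/3) = 6.715.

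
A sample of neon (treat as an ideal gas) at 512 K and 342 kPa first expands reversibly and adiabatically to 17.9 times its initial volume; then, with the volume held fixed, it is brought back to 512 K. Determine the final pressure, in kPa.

P₃ ≈ 19.1 kPa

For a monatomic ideal gas γ = 5/3.
Adiabatic step (PV^γ = const): P₂ = 342×(1/17.9)^(5/3) = 2.792 kPa; T₂ = 512×(1/17.9)^(2/3) = 74.82 K.
Isochoric: P₃ = P₂(T₃/T₂) = 2.792 × (512/74.82) = 19.11 kPa.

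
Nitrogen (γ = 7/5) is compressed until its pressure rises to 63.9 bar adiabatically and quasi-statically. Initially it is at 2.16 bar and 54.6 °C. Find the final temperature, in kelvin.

T₂ ≈ 863 K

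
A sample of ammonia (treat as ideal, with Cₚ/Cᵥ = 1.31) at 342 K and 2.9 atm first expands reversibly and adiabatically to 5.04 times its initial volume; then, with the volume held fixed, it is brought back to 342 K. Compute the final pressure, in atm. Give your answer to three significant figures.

Adiabatic step (PV^γ = const): P₂ = 2.9×(1/5.04)^(1.31) = 0.3485 atm; T₂ = 342×(1/5.04)^(0.31) = 207.1 K.
Isochoric: P₃ = P₂(T₃/T₂) = 0.3485 × (342/207.1) = 0.5754 atm.

P₃ ≈ 0.575 atm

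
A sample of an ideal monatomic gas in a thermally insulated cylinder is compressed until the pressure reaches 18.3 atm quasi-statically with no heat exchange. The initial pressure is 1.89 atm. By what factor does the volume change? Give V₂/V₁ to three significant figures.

From PV^γ = const, V₂/V₁ = (P₁/P₂)^(1/γ).
For a monatomic ideal gas γ = 5/3.
V₂/V₁ = (1.89/18.3)^(3/5) = 0.2561.

V₂/V₁ ≈ 0.256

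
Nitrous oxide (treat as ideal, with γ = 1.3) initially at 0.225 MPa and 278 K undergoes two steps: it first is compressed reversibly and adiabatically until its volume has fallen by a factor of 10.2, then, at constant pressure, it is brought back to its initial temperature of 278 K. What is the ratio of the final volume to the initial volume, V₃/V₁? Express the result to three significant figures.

V₃/V₁ ≈ 0.0488

Adiabatic step: V₂/V₁ = 0.09804; T₂ = T₁·10.2^(0.3) = 558 K.
Isobaric step: V₃/V₂ = T₃/T₂ = 278/558.
V₃/V₁ = (V₂/V₁)(V₃/V₂) = 0.09804 × (278/558) = 0.04884.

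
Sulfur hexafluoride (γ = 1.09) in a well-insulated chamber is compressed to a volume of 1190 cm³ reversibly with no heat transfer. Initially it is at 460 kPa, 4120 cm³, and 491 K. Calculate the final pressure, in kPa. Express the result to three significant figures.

P₂ ≈ 1780 kPa

Adiabatic: P₁V₁^γ = P₂V₂^γ ⇒ P₂ = P₁ (V₁/V₂)^γ.
P₂ = 460 × (4120/1190)^(1.09) = 1781 kPa.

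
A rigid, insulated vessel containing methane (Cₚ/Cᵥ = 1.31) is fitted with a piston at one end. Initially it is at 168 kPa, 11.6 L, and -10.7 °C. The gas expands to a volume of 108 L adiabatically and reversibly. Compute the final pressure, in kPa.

Since PV^γ is constant along a reversible adiabat, P₂ = P₁ (V₁/V₂)^γ.
P₂ = 168 × (11.6/108)^(1.31) = 9.036 kPa.

P₂ ≈ 9.04 kPa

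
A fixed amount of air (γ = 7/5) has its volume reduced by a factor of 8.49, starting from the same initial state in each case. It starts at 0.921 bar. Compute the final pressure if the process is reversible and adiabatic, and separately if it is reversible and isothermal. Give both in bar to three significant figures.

Isothermal: P₂ = P₁(V₁/V₂) = 0.921×8.49 = 7.819 bar.
Adiabatic: P₂ = P₁(V₁/V₂)^γ = 0.921×8.49^(7/5) = 18.4 bar.

adiabatic: 18.4 bar; isothermal: 7.82 bar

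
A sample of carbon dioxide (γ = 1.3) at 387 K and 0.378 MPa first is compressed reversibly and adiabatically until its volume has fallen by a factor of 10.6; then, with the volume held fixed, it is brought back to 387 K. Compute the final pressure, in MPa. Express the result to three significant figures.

P₃ ≈ 4.01 MPa

Adiabatic step (PV^γ = const): P₂ = 0.378×10.6^(1.3) = 8.136 MPa; T₂ = 387×10.6^(0.3) = 785.8 K.
Isochoric: P₃ = P₂(T₃/T₂) = 8.136 × (387/785.8) = 4.007 MPa.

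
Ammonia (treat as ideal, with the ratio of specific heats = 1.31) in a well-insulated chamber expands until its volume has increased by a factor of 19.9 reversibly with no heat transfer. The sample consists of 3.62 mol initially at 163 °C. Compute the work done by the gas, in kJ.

For a reversible adiabat TV^(γ−1) is constant, so T₂ = T₁ (V₁/V₂)^(γ−1).
T₁ = 163 °C = 436.1 K.
T₂ = 436.1 × (1/19.9)^(0.31) = 172.6 K.
Q = 0, so ΔU = W_on_gas = nCᵥΔT with Cᵥ = R/(γ−1) = 26.82 J/(mol·K).
ΔU = 3.62 × 26.82 × (172.6 − 436.1) = -25590 J.
Work done by the gas = −ΔU = 25590 J.

W ≈ 25.6 kJ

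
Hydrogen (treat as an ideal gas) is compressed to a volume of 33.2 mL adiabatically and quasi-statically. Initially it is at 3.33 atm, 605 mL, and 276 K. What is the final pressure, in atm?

P₂ ≈ 194 atm

Adiabatic: P₁V₁^γ = P₂V₂^γ ⇒ P₂ = P₁ (V₁/V₂)^γ.
γ = 7/5 for a diatomic ideal gas.
P₂ = 3.33 × (605/33.2)^(7/5) = 193.8 atm.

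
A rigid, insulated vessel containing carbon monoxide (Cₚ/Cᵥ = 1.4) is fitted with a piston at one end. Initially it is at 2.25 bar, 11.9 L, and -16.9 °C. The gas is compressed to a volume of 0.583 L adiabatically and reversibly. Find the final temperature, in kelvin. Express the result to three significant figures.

For a reversible adiabat TV^(γ−1) is constant, so T₂ = T₁ (V₁/V₂)^(γ−1).
T₁ = -16.9 °C = 256.2 K.
T₂ = 256.2 × (11.9/0.583)^(0.4) = 856.3 K.

T₂ ≈ 856 K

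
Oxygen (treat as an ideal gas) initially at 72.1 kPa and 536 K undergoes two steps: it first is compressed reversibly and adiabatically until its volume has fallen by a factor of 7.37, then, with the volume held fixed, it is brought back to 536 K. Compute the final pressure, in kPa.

For a diatomic ideal gas γ = 7/5.
Adiabatic step (PV^γ = const): P₂ = 72.1×7.37^(7/5) = 1181 kPa; T₂ = 536×7.37^(2/5) = 1192 K.
Isochoric: P₃ = P₂(T₃/T₂) = 1181 × (536/1192) = 531.4 kPa.

P₃ ≈ 531 kPa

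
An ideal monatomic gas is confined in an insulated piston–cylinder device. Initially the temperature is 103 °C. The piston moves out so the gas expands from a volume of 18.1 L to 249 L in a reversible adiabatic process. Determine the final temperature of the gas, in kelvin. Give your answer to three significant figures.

T₂ ≈ 65.5 K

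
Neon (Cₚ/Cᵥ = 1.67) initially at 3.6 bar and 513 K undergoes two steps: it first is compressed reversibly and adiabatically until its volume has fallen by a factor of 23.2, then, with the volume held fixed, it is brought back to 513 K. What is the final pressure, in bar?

P₃ ≈ 83.5 bar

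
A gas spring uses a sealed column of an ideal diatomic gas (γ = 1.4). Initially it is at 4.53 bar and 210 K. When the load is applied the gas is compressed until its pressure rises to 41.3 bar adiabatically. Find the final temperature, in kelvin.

T₂ ≈ 395 K

Adiabatic: T₂/T₁ = (P₂/P₁)^((γ−1)/γ).
T₂ = 210 × (41.3/4.53)^(0.286) = 394.9 K.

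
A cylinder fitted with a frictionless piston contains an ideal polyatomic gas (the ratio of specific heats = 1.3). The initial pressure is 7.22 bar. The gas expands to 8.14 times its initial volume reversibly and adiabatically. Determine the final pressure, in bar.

Adiabatic: P₁V₁^γ = P₂V₂^γ ⇒ P₂ = P₁ (V₁/V₂)^γ.
P₂ = 7.22 × (1/8.14)^(1.3) = 0.4729 bar.

P₂ ≈ 0.473 bar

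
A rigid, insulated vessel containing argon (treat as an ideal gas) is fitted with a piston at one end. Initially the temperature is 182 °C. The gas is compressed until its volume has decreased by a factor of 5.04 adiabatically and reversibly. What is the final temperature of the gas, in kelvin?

Adiabatic: T₁V₁^(γ−1) = T₂V₂^(γ−1) ⇒ T₂ = T₁ (V₁/V₂)^(γ−1).
For a monatomic ideal gas γ = 5/3, so γ−1 = 2/3.
T₁ = 182 °C = 455.1 K.
T₂ = 455.1 × 5.04^(2/3) = 1338 K.

T₂ ≈ 1340 K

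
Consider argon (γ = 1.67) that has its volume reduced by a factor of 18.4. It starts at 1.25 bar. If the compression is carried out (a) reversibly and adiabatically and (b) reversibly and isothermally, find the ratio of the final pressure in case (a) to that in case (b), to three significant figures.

Isothermal: P_b = P₁(V₁/V₂) = 1.25×18.4.
Adiabatic: P_a = P₁(V₁/V₂)^γ = 1.25×18.4^(1.67).
P_a/P_b = (V₁/V₂)^(γ−1) = 18.4^(0.67) = 7.038.

P_adiabatic / P_isothermal ≈ 7.04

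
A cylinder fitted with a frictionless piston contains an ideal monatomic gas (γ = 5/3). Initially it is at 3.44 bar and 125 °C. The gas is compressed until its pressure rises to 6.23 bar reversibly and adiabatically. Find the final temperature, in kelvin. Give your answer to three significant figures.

T₂ ≈ 505 K

Along an adiabat T P^((1−γ)/γ) is constant, so T₂ = T₁ (P₂/P₁)^((γ−1)/γ).
T₁ = 125 °C = 398.1 K.
T₂ = 398.1 × (6.23/3.44)^(2/5) = 504.9 K.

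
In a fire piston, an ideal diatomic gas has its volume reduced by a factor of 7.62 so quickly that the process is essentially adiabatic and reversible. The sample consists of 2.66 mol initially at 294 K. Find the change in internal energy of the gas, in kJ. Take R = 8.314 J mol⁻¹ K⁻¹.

ΔU ≈ 20.4 kJ

Adiabatic: T₁V₁^(γ−1) = T₂V₂^(γ−1) ⇒ T₂ = T₁ (V₁/V₂)^(γ−1).
γ = 7/5 for a diatomic ideal gas, so γ−1 = 2/5.
T₂ = 294 × 7.62^(2/5) = 662.4 K.
Q = 0, so ΔU = W_on_gas = nCᵥΔT with Cᵥ = R/(γ−1) = 20.79 J/(mol·K).
ΔU = 2.66 × 20.79 × (662.4 − 294) = 20370 J.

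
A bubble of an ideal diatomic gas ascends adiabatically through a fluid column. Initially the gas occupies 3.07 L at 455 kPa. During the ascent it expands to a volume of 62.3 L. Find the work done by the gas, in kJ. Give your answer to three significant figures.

W ≈ 2.44 kJ

γ = 7/5 for a diatomic ideal gas.
P₂ = P₁(V₁/V₂)^γ = 455×(3.07/62.3)^(7/5) = 6.725 kPa.
For a reversible adiabat, W_by_gas = (P₁V₁ − P₂V₂)/(γ−1).
W_by = (455000×0.00307 − 6725×0.0623) / (2/5) = 2445 J.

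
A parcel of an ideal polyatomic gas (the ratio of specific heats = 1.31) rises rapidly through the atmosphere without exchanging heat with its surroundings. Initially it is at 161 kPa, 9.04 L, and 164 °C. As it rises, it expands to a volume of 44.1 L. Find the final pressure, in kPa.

P₂ ≈ 20.2 kPa

Since PV^γ is constant along a reversible adiabat, P₂ = P₁ (V₁/V₂)^γ.
P₂ = 161 × (9.04/44.1)^(1.31) = 20.19 kPa.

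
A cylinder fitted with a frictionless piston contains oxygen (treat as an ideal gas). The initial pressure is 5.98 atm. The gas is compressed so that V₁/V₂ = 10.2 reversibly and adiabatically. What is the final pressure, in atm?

P₂ ≈ 154 atm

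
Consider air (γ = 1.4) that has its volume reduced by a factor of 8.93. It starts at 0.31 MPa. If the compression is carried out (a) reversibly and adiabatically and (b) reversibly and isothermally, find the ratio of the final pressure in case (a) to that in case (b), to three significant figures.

P_adiabatic / P_isothermal ≈ 2.40

Isothermal: P_b = P₁(V₁/V₂) = 0.31×8.93.
Adiabatic: P_a = P₁(V₁/V₂)^γ = 0.31×8.93^(1.4).
P_a/P_b = (V₁/V₂)^(γ−1) = 8.93^(0.4) = 2.401.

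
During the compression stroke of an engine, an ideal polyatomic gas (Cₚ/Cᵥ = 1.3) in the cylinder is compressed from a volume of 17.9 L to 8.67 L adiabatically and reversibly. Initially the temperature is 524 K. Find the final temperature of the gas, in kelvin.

For a reversible adiabat TV^(γ−1) is constant, so T₂ = T₁ (V₁/V₂)^(γ−1).
T₂ = 524 × (17.9/8.67)^(0.3) = 651.3 K.

T₂ ≈ 651 K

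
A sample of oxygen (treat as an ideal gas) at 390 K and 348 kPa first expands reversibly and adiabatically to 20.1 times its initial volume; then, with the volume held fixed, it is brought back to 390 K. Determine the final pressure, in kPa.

For a diatomic ideal gas γ = 7/5.
Adiabatic step (PV^γ = const): P₂ = 348×(1/20.1)^(7/5) = 5.213 kPa; T₂ = 390×(1/20.1)^(2/5) = 117.4 K.
Isochoric: P₃ = P₂(T₃/T₂) = 5.213 × (390/117.4) = 17.31 kPa.

P₃ ≈ 17.3 kPa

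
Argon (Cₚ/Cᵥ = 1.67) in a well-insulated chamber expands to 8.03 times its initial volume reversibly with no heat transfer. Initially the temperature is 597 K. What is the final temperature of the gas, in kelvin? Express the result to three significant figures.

T₂ ≈ 148 K

Adiabatic: T₁V₁^(γ−1) = T₂V₂^(γ−1) ⇒ T₂ = T₁ (V₁/V₂)^(γ−1).
T₂ = 597 × (1/8.03)^(0.67) = 147.8 K.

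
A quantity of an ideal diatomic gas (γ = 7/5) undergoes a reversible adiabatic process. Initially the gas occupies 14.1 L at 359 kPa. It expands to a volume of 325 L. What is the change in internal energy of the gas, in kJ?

P₂ = P₁(V₁/V₂)^γ = 359×(14.1/325)^(7/5) = 4.44 kPa.
For a reversible adiabat, W_by_gas = (P₁V₁ − P₂V₂)/(γ−1).
W_by = (359000×0.0141 − 4440×0.325) / (2/5) = 9047 J.
Q = 0 ⇒ ΔU = −W_by = -9047 J.

ΔU ≈ -9.05 kJ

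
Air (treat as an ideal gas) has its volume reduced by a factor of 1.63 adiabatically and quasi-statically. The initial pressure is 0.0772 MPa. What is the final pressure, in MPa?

Adiabatic: P₁V₁^γ = P₂V₂^γ ⇒ P₂ = P₁ (V₁/V₂)^γ.
For a diatomic ideal gas γ = 7/5.
P₂ = 0.0772 × 1.63^(7/5) = 0.153 MPa.

P₂ ≈ 0.153 MPa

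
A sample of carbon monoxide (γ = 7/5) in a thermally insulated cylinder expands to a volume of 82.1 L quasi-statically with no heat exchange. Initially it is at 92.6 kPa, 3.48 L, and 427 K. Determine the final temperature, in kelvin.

T₂ ≈ 121 K

For a reversible adiabat TV^(γ−1) is constant, so T₂ = T₁ (V₁/V₂)^(γ−1).
T₂ = 427 × (3.48/82.1)^(2/5) = 120.6 K.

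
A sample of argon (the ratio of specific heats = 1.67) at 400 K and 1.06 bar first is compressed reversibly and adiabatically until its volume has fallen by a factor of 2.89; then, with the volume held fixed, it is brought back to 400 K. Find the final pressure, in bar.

P₃ ≈ 3.06 bar

Adiabatic step (PV^γ = const): P₂ = 1.06×2.89^(1.67) = 6.237 bar; T₂ = 400×2.89^(0.67) = 814.4 K.
Isochoric: P₃ = P₂(T₃/T₂) = 6.237 × (400/814.4) = 3.063 bar.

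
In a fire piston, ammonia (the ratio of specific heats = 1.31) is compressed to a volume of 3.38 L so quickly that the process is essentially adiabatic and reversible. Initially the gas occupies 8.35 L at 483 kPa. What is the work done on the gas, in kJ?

P₂ = P₁(V₁/V₂)^γ = 483×(8.35/3.38)^(1.31) = 1579 kPa.
For a reversible adiabat, W_by_gas = (P₁V₁ − P₂V₂)/(γ−1).
W_by = (483000×0.00835 − 1.579×10^6×0.00338) / (0.31) = -4210 J.
W_on_gas = −W_by = 4210 J.

W ≈ 4.21 kJ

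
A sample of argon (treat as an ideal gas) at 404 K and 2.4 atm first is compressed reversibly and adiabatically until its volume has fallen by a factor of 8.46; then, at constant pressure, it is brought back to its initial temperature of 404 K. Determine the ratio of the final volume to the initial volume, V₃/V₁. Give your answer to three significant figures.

For a monatomic ideal gas γ = 5/3.
Adiabatic step: V₂/V₁ = 0.1182; T₂ = T₁·8.46^(2/3) = 1677 K.
Isobaric step: V₃/V₂ = T₃/T₂ = 404/1677.
V₃/V₁ = (V₂/V₁)(V₃/V₂) = 0.1182 × (404/1677) = 0.02847.

V₃/V₁ ≈ 0.0285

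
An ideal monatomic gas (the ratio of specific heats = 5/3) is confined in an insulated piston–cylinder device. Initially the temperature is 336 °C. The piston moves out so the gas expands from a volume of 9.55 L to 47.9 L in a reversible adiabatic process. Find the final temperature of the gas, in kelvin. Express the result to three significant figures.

For a reversible adiabat TV^(γ−1) is constant, so T₂ = T₁ (V₁/V₂)^(γ−1).
T₁ = 336 °C = 609.1 K.
T₂ = 609.1 × (9.55/47.9)^(2/3) = 207.9 K.

T₂ ≈ 208 K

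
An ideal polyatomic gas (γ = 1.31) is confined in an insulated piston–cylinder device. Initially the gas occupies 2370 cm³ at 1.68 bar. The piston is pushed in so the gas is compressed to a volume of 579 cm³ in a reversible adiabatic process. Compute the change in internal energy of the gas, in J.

P₂ = P₁(V₁/V₂)^γ = 1.68×(2370/579)^(1.31) = 10.64 bar.
For a reversible adiabat, W_by_gas = (P₁V₁ − P₂V₂)/(γ−1).
W_by = (168000×0.00237 − 1.064×10^6×0.000579) / (0.31) = -703.7 J.
Q = 0 ⇒ ΔU = −W_by = 703.7 J.

ΔU ≈ 704 J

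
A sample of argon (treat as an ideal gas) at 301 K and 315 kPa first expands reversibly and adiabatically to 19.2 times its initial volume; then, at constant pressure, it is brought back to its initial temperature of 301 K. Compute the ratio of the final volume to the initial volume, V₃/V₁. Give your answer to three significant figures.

For a monatomic ideal gas γ = 5/3.
Adiabatic step: V₂/V₁ = 19.2; T₂ = T₁·(1/19.2)^(2/3) = 41.98 K.
Isobaric step: V₃/V₂ = T₃/T₂ = 301/41.98.
V₃/V₁ = (V₂/V₁)(V₃/V₂) = 19.2 × (301/41.98) = 137.7.

V₃/V₁ ≈ 138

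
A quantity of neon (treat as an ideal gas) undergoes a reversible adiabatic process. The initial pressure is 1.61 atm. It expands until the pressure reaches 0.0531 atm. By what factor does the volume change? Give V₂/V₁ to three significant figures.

V₂/V₁ ≈ 7.75

From PV^γ = const, V₂/V₁ = (P₁/P₂)^(1/γ).
For a monatomic ideal gas γ = 5/3.
V₂/V₁ = (1.61/0.0531)^(3/5) = 7.745.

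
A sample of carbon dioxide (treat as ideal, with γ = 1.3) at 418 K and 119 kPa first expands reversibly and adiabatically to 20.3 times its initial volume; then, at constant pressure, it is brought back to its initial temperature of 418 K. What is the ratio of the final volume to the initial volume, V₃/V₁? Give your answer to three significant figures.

V₃/V₁ ≈ 50.1

Adiabatic step: V₂/V₁ = 20.3; T₂ = T₁·(1/20.3)^(0.3) = 169.4 K.
Isobaric step: V₃/V₂ = T₃/T₂ = 418/169.4.
V₃/V₁ = (V₂/V₁)(V₃/V₂) = 20.3 × (418/169.4) = 50.09.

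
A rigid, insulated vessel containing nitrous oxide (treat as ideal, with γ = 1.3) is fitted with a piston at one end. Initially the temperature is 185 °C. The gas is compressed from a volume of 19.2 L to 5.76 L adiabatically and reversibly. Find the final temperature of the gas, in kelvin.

T₂ ≈ 657 K

Adiabatic: T₁V₁^(γ−1) = T₂V₂^(γ−1) ⇒ T₂ = T₁ (V₁/V₂)^(γ−1).
T₁ = 185 °C = 458.1 K.
T₂ = 458.1 × (19.2/5.76)^(0.3) = 657.5 K.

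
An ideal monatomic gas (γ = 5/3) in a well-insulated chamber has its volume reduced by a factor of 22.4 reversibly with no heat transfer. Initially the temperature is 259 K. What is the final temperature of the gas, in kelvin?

T₂ ≈ 2060 K

Adiabatic: T₁V₁^(γ−1) = T₂V₂^(γ−1) ⇒ T₂ = T₁ (V₁/V₂)^(γ−1).
T₂ = 259 × 22.4^(2/3) = 2058 K.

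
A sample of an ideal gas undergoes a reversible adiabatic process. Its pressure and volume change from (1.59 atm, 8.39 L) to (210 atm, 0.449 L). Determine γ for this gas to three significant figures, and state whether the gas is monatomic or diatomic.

PV^γ = const ⇒ γ = ln(P₂/P₁) / ln(V₁/V₂).
γ = ln(210/1.59) / ln(8.39/0.449) = 1.668.
γ ≈ 1.67 is close to 5/3, so the gas is monatomic.

γ ≈ 1.67; monatomic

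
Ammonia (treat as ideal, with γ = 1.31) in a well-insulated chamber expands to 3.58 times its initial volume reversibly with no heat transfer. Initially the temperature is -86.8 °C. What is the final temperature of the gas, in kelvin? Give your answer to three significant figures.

Adiabatic: T₁V₁^(γ−1) = T₂V₂^(γ−1) ⇒ T₂ = T₁ (V₁/V₂)^(γ−1).
T₁ = -86.8 °C = 186.3 K.
T₂ = 186.3 × (1/3.58)^(0.31) = 125.5 K.

T₂ ≈ 125 K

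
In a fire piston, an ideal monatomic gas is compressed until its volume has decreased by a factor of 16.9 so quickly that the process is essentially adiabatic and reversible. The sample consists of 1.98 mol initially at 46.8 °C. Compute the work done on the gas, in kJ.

Adiabatic: T₁V₁^(γ−1) = T₂V₂^(γ−1) ⇒ T₂ = T₁ (V₁/V₂)^(γ−1).
γ = 5/3 for a monatomic ideal gas, so γ−1 = 2/3.
T₁ = 46.8 °C = 319.9 K.
T₂ = 319.9 × 16.9^(2/3) = 2107 K.
Q = 0, so ΔU = W_on_gas = nCᵥΔT with Cᵥ = R/(γ−1) = 12.47 J/(mol·K).
ΔU = 1.98 × 12.47 × (2107 − 319.9) = 44130 J.

W ≈ 44.1 kJ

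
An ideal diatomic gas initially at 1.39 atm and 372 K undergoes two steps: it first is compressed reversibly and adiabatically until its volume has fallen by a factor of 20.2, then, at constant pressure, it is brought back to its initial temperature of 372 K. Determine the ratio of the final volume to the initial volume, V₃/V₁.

For a diatomic ideal gas γ = 7/5.
Adiabatic step: V₂/V₁ = 0.0495; T₂ = T₁·20.2^(2/5) = 1238 K.
Isobaric step: V₃/V₂ = T₃/T₂ = 372/1238.
V₃/V₁ = (V₂/V₁)(V₃/V₂) = 0.0495 × (372/1238) = 0.01488.

V₃/V₁ ≈ 0.0149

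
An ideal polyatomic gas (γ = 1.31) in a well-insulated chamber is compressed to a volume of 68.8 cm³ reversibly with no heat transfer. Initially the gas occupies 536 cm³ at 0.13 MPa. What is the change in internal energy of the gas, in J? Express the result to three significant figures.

P₂ = P₁(V₁/V₂)^γ = 0.13×(536/68.8)^(1.31) = 1.914 MPa.
For a reversible adiabat, W_by_gas = (P₁V₁ − P₂V₂)/(γ−1).
W_by = (130000×0.000536 − 1.914×10^6×6.88×10^-5) / (0.31) = -200 J.
Q = 0 ⇒ ΔU = −W_by = 200 J.

ΔU ≈ 200 J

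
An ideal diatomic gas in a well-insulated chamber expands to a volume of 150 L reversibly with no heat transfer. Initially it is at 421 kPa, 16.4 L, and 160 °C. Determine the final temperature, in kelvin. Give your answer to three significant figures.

Adiabatic: T₁V₁^(γ−1) = T₂V₂^(γ−1) ⇒ T₂ = T₁ (V₁/V₂)^(γ−1).
γ = 7/5 for a diatomic ideal gas.
T₁ = 160 °C = 433.1 K.
T₂ = 433.1 × (16.4/150)^(2/5) = 178.7 K.

T₂ ≈ 179 K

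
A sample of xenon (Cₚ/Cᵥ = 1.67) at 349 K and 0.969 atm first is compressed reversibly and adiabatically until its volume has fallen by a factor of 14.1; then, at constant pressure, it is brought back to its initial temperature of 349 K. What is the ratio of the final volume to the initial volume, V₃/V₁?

Adiabatic step: V₂/V₁ = 0.07092; T₂ = T₁·14.1^(0.67) = 2055 K.
Isobaric step: V₃/V₂ = T₃/T₂ = 349/2055.
V₃/V₁ = (V₂/V₁)(V₃/V₂) = 0.07092 × (349/2055) = 0.01204.

V₃/V₁ ≈ 0.0120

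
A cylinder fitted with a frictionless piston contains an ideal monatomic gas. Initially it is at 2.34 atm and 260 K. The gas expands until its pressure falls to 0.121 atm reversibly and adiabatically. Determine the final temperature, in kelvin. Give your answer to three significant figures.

T₂ ≈ 79.5 K

Along an adiabat T P^((1−γ)/γ) is constant, so T₂ = T₁ (P₂/P₁)^((γ−1)/γ).
For a monatomic ideal gas γ = 5/3, so (γ−1)/γ = 2/5.
T₂ = 260 × (0.121/2.34)^(2/5) = 79.51 K.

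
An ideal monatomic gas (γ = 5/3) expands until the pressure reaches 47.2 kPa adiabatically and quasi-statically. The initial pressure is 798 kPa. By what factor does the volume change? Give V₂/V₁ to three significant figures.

From PV^γ = const, V₂/V₁ = (P₁/P₂)^(1/γ).
V₂/V₁ = (798/47.2)^(3/5) = 5.456.

V₂/V₁ ≈ 5.46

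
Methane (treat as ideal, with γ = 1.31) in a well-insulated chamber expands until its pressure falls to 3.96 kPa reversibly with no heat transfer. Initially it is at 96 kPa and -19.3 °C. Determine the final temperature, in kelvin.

Along an adiabat T P^((1−γ)/γ) is constant, so T₂ = T₁ (P₂/P₁)^((γ−1)/γ).
T₁ = -19.3 °C = 253.8 K.
T₂ = 253.8 × (3.96/96)^(0.237) = 119.4 K.

T₂ ≈ 119 K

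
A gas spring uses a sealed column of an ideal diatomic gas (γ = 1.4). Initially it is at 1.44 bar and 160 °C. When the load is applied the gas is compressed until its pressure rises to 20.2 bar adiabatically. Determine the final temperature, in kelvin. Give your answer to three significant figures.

T₂ ≈ 921 K

Along an adiabat T P^((1−γ)/γ) is constant, so T₂ = T₁ (P₂/P₁)^((γ−1)/γ).
T₁ = 160 °C = 433.1 K.
T₂ = 433.1 × (20.2/1.44)^(0.286) = 921.2 K.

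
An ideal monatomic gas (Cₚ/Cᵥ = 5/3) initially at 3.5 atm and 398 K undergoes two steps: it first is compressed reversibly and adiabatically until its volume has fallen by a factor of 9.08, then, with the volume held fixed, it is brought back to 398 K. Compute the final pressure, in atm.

Adiabatic step (PV^γ = const): P₂ = 3.5×9.08^(5/3) = 138.3 atm; T₂ = 398×9.08^(2/3) = 1732 K.
Isochoric: P₃ = P₂(T₃/T₂) = 138.3 × (398/1732) = 31.78 atm.

P₃ ≈ 31.8 atm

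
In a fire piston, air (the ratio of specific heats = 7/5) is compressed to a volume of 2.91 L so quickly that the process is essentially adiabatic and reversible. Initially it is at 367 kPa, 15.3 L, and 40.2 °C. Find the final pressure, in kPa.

P₂ ≈ 3750 kPa

Adiabatic: P₁V₁^γ = P₂V₂^γ ⇒ P₂ = P₁ (V₁/V₂)^γ.
P₂ = 367 × (15.3/2.91)^(7/5) = 3748 kPa.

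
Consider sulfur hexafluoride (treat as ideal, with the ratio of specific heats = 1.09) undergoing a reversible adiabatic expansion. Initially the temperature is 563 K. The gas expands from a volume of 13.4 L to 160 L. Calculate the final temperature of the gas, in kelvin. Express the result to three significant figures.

For a reversible adiabat TV^(γ−1) is constant, so T₂ = T₁ (V₁/V₂)^(γ−1).
T₂ = 563 × (13.4/160)^(0.09) = 450.4 K.

T₂ ≈ 450 K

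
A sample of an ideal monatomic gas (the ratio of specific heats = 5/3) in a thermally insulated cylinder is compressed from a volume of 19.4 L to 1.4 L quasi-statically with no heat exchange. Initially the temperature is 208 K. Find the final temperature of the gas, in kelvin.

T₂ ≈ 1200 K

Adiabatic: T₁V₁^(γ−1) = T₂V₂^(γ−1) ⇒ T₂ = T₁ (V₁/V₂)^(γ−1).
T₂ = 208 × (19.4/1.4)^(2/3) = 1200 K.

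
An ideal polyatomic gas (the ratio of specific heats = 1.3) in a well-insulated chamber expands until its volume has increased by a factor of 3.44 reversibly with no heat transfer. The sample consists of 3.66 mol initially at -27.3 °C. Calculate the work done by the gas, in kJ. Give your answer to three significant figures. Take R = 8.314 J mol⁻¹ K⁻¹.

W ≈ 7.72 kJ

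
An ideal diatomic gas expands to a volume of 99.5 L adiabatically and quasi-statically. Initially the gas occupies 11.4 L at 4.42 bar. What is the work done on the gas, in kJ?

W ≈ -7.30 kJ

γ = 7/5 for a diatomic ideal gas.
P₂ = P₁(V₁/V₂)^γ = 4.42×(11.4/99.5)^(7/5) = 0.2129 bar.
For a reversible adiabat, W_by_gas = (P₁V₁ − P₂V₂)/(γ−1).
W_by = (442000×0.0114 − 21290×0.0995) / (2/5) = 7302 J.
W_on_gas = −W_by = -7302 J.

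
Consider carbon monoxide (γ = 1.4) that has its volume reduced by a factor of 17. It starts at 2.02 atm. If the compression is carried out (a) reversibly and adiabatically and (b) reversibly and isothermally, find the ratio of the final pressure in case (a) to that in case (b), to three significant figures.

Isothermal: P_b = P₁(V₁/V₂) = 2.02×17.
Adiabatic: P_a = P₁(V₁/V₂)^γ = 2.02×17^(1.4).
P_a/P_b = (V₁/V₂)^(γ−1) = 17^(0.4) = 3.106.

P_adiabatic / P_isothermal ≈ 3.11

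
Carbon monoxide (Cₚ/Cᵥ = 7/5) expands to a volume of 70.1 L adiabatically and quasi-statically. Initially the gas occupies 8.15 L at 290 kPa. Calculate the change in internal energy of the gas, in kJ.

P₂ = P₁(V₁/V₂)^γ = 290×(8.15/70.1)^(7/5) = 14.26 kPa.
For a reversible adiabat, W_by_gas = (P₁V₁ − P₂V₂)/(γ−1).
W_by = (290000×0.00815 − 14260×0.0701) / (2/5) = 3410 J.
Q = 0 ⇒ ΔU = −W_by = -3410 J.

ΔU ≈ -3.41 kJ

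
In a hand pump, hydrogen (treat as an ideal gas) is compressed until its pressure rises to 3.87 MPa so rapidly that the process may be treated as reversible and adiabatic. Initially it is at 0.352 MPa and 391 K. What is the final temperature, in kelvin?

Along an adiabat T P^((1−γ)/γ) is constant, so T₂ = T₁ (P₂/P₁)^((γ−1)/γ).
For a diatomic ideal gas γ = 7/5, so (γ−1)/γ = 2/7.
T₂ = 391 × (3.87/0.352)^(2/7) = 775.6 K.

T₂ ≈ 776 K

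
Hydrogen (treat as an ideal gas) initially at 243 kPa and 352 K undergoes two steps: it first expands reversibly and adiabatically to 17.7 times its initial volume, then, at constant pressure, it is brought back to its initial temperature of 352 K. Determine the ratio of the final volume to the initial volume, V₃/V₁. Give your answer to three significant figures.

V₃/V₁ ≈ 55.9

For a diatomic ideal gas γ = 7/5.
Adiabatic step: V₂/V₁ = 17.7; T₂ = T₁·(1/17.7)^(2/5) = 111.5 K.
Isobaric step: V₃/V₂ = T₃/T₂ = 352/111.5.
V₃/V₁ = (V₂/V₁)(V₃/V₂) = 17.7 × (352/111.5) = 55.87.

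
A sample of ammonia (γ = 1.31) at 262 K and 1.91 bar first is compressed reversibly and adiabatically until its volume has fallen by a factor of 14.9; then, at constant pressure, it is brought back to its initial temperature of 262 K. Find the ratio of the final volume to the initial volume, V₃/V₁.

Adiabatic step: V₂/V₁ = 0.06711; T₂ = T₁·14.9^(0.31) = 605.3 K.
Isobaric step: V₃/V₂ = T₃/T₂ = 262/605.3.
V₃/V₁ = (V₂/V₁)(V₃/V₂) = 0.06711 × (262/605.3) = 0.02905.

V₃/V₁ ≈ 0.0290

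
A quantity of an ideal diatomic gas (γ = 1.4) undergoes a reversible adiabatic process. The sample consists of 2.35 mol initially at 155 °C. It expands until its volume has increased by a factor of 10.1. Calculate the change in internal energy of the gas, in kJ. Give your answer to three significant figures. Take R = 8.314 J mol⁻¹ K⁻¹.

ΔU ≈ -12.6 kJ

For a reversible adiabat TV^(γ−1) is constant, so T₂ = T₁ (V₁/V₂)^(γ−1).
T₁ = 155 °C = 428.1 K.
T₂ = 428.1 × (1/10.1)^(0.4) = 169.8 K.
Q = 0, so ΔU = W_on_gas = nCᵥΔT with Cᵥ = R/(γ−1) = 20.79 J/(mol·K).
ΔU = 2.35 × 20.79 × (169.8 − 428.1) = -12620 J.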